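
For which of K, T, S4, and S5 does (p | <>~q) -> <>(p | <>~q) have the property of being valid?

T, S4, S5

K-tableau for the negation ~((p | <>~q) -> <>(p | <>~q)):
1. ~((p | <>~q) -> <>(p | <>~q)), u
2. p | <>~q, u
3. ~<>(p | <>~q), u
4. <>~q, u
5. ~q, v
6. ~(p | <>~q), v
7. ~p, v
8. ~<>~q, v
Accessibility: uRv
Complete open branch: countermodel on a K-frame, so not valid in K.
T-tableau for the negation ~((p | <>~q) -> <>(p | <>~q)):
1. ~((p | <>~q) -> <>(p | <>~q)), u
2. p | <>~q, u
3. ~<>(p | <>~q), u
4. ~(p | <>~q), u
5. ~p, u
6. ~<>~q, u
7. q, u
8. <>~q, u
9. ~q, v
10. ~(p | <>~q), v
11. ~p, v
12. ~<>~q, v
13. q, v
Accessibility: uRu, uRv, vRv
Branch closes: q and ~q both at v.
Every branch closes (one shown): valid in T, hence also in S4, S5 (every theorem of T is a theorem of S4 and S5).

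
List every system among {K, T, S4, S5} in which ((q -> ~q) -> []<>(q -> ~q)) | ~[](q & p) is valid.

K-tableau for the negation ~(((q -> ~q) -> []<>(q -> ~q)) | ~[](q & p)):
1. ~(((q -> ~q) -> []<>(q -> ~q)) | ~[](q & p)), w0
2. ~((q -> ~q) -> []<>(q -> ~q)), w0
3. [](q & p), w0
4. q -> ~q, w0
5. ~[]<>(q -> ~q), w0
6. ~q, w0
7. ~<>(q -> ~q), w1
8. q & p, w1
9. q, w1
10. p, w1
Accessibility: w0Rw1
Complete open branch: countermodel on a K-frame, so not valid in K.
T-tableau for the negation ~(((q -> ~q) -> []<>(q -> ~q)) | ~[](q & p)):
1. ~(((q -> ~q) -> []<>(q -> ~q)) | ~[](q & p)), w0
2. ~((q -> ~q) -> []<>(q -> ~q)), w0
3. [](q & p), w0
4. q -> ~q, w0
5. ~[]<>(q -> ~q), w0
6. q & p, w0
7. q, w0
8. p, w0
9. ~q, w0
Accessibility: w0Rw0
Branch closes: q and ~q both at w0.
Every branch closes (one shown): valid in T, hence also in S4, S5 (every theorem of T is a theorem of S4 and S5).

T, S4, S5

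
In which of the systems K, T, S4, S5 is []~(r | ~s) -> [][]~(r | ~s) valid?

S4, S5

S4-tableau for the negation ~([]~(r | ~s) -> [][]~(r | ~s)):
1. ~([]~(r | ~s) -> [][]~(r | ~s)), 0
2. []~(r | ~s), 0   [~->-rule on 1]
3. ~[][]~(r | ~s), 0   [~->-rule on 1]
4. ~(r | ~s), 0   [[]-rule on 2 via 0R0]
5. ~r, 0   [~|-rule on 4]
6. s, 0   [~|-rule on 4]
7. ~[]~(r | ~s), 1   [~[]-rule on 3: fresh world 1, 0R1]
8. ~(r | ~s), 1   [[]-rule on 2 via 0R1]
9. ~r, 1   [~|-rule on 8]
10. s, 1   [~|-rule on 8]
11. r | ~s, 2   [~[]-rule on 7: fresh world 2, 1R2]
12. ~(r | ~s), 2   [[]-rule on 2 via 0R2]
13. ~r, 2   [~|-rule on 12]
14. s, 2   [~|-rule on 12]
15. ~s, 2   [|-rule on 11 (branches; this branch)]
Accessibility: 0R0, 0R1, 0R2, 1R1, 1R2, 2R2
Branch closes: s and ~s both at 2.
Every branch closes (one shown): valid in S4, hence also in S5 (every theorem of S4 is a theorem of S5).
T-tableau for the negation ~([]~(r | ~s) -> [][]~(r | ~s)):
1. ~([]~(r | ~s) -> [][]~(r | ~s)), 0
2. []~(r | ~s), 0   [~->-rule on 1]
3. ~[][]~(r | ~s), 0   [~->-rule on 1]
4. ~(r | ~s), 0   [[]-rule on 2 via 0R0]
5. ~r, 0   [~|-rule on 4]
6. s, 0   [~|-rule on 4]
7. ~[]~(r | ~s), 1   [~[]-rule on 3: fresh world 1, 0R1]
8. ~(r | ~s), 1   [[]-rule on 2 via 0R1]
9. ~r, 1   [~|-rule on 8]
10. s, 1   [~|-rule on 8]
11. r | ~s, 2   [~[]-rule on 7: fresh world 2, 1R2]
12. ~s, 2   [|-rule on 11 (branches; this branch)]
Accessibility: 0R0, 0R1, 1R1, 1R2, 2R2
Complete open branch: countermodel on a T-frame, so not valid in T, nor in K (the same frame is also a K-frame).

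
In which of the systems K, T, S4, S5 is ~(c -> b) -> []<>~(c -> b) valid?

S5

S4-tableau for the negation ~(~(c -> b) -> []<>~(c -> b)):
1. ~(~(c -> b) -> []<>~(c -> b)), 0
2. ~(c -> b), 0
3. ~[]<>~(c -> b), 0
4. c, 0
5. ~b, 0
6. ~<>~(c -> b), 1
7. c -> b, 1
8. b, 1
Accessibility: 0R0, 0R1, 1R1
Complete open branch: countermodel on an S4-frame, so not valid in S4, nor in K, T (the same frame is also a K-frame and a T-frame).
S5-tableau for the negation ~(~(c -> b) -> []<>~(c -> b)):
1. ~(~(c -> b) -> []<>~(c -> b)), 0
2. ~(c -> b), 0
3. ~[]<>~(c -> b), 0
4. c, 0
5. ~b, 0
6. ~<>~(c -> b), 1
7. c -> b, 0
8. c -> b, 1
9. b, 0
Accessibility: 0R0, 0R1, 1R0, 1R1
Branch closes: b and ~b both at 0.
Every branch closes (one shown): valid in S5.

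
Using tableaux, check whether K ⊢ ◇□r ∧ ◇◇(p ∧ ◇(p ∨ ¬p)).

No, not valid

Tableau for the negation ¬(◇□r ∧ ◇◇(p ∧ ◇(p ∨ ¬p))):
1. ¬(◇□r ∧ ◇◇(p ∧ ◇(p ∨ ¬p))), 0
2. ¬◇◇(p ∧ ◇(p ∨ ¬p)), 0
The negation has an open branch (countermodel exists).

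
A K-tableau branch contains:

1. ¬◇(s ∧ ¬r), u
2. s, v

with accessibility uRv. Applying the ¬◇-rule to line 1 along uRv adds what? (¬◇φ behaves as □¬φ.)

¬(s ∧ ¬r), v

¬◇φ behaves as □¬φ: propagate the negated body to each accessible world.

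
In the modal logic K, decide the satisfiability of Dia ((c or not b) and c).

1. Dia ((c or not b) and c), w0
2. (c or not b) and c, w1   [Dia-rule on 1: fresh world w1, w0Rw1]
3. c or not b, w1   [and-rule on 2]
4. c, w1   [and-rule on 2]
5. not b, w1   [or-rule on 3 (branches; this branch)]
Accessibility: w0Rw1

Satisfiable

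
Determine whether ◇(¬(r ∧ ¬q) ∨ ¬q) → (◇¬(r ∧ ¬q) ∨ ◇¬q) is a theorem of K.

Tableau for the negation ¬(◇(¬(r ∧ ¬q) ∨ ¬q) → (◇¬(r ∧ ¬q) ∨ ◇¬q)):
1. ¬(◇(¬(r ∧ ¬q) ∨ ¬q) → (◇¬(r ∧ ¬q) ∨ ◇¬q)), 0
2. ◇(¬(r ∧ ¬q) ∨ ¬q), 0
3. ¬(◇¬(r ∧ ¬q) ∨ ◇¬q), 0
4. ¬◇¬(r ∧ ¬q), 0
5. ¬◇¬q, 0
6. ¬(r ∧ ¬q) ∨ ¬q, 1
7. r ∧ ¬q, 1
8. r, 1
9. ¬q, 1
10. q, 1
Accessibility: 0R1
Branch closes: q and ¬q both at 1.
Every branch of the negation's tableau closes; the branch above is one of them.

Valid in K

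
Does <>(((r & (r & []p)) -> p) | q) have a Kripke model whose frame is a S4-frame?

1. <>(((r & (r & []p)) -> p) | q), u
2. ((r & (r & []p)) -> p) | q, v   [<>-rule on 1: fresh world v, uRv]
3. q, v   [|-rule on 2 (branches; this branch)]
Accessibility: uRu, uRv, vRv

Yes, satisfiable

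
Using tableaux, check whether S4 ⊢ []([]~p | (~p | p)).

Valid in S4

Tableau for the negation ~[]([]~p | (~p | p)):
1. ~[]([]~p | (~p | p)), w0
2. ~([]~p | (~p | p)), w1
3. ~[]~p, w1
4. ~(~p | p), w1
5. p, w1
6. ~p, w1
Accessibility: w0Rw0, w0Rw1, w1Rw1
Branch closes: p and ~p both at w1.
All branches of the negation close; one closing branch shown above.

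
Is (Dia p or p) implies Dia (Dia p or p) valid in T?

Valid

Tableau for the negation not ((Dia p or p) implies Dia (Dia p or p)):
1. not ((Dia p or p) implies Dia (Dia p or p)), 0
2. Dia p or p, 0
3. not Dia (Dia p or p), 0
4. not (Dia p or p), 0
5. not Dia p, 0
6. not p, 0
7. Dia p, 0
8. p, 1
9. not (Dia p or p), 1
10. not Dia p, 1
11. not p, 1
Accessibility: 0R0, 0R1, 1R1
Branch closes: p and not p both at 1.
All branches of the negation close; one closing branch shown above.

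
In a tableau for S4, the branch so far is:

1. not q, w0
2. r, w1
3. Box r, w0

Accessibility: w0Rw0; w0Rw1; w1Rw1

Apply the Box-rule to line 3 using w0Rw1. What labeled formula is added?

r, w1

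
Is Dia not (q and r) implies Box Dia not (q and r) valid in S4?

Tableau for the negation not (Dia not (q and r) implies Box Dia not (q and r)):
1. not (Dia not (q and r) implies Box Dia not (q and r)), w0
2. Dia not (q and r), w0
3. not Box Dia not (q and r), w0
4. not (q and r), w1
5. not r, w1
6. not Dia not (q and r), w2
7. q and r, w2
8. q, w2
9. r, w2
Accessibility: w0Rw0, w0Rw1, w0Rw2, w1Rw1, w2Rw2
The negation has an open branch (countermodel exists).

Not valid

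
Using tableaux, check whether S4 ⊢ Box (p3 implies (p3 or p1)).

Yes, valid

Tableau for the negation not Box (p3 implies (p3 or p1)):
1. not Box (p3 implies (p3 or p1)), w0
2. not (p3 implies (p3 or p1)), w1
3. p3, w1
4. not (p3 or p1), w1
5. not p3, w1
6. not p1, w1
Accessibility: w0Rw0, w0Rw1, w1Rw1
Branch closes: p3 and not p3 both at w1.
All branches of the negation close; one closing branch shown above.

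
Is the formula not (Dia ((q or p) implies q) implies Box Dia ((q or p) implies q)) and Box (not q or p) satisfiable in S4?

Satisfiable

1. not (Dia ((q or p) implies q) implies Box Dia ((q or p) implies q)) and Box (not q or p), u
2. not (Dia ((q or p) implies q) implies Box Dia ((q or p) implies q)), u   [and-rule on 1]
3. Box (not q or p), u   [and-rule on 1]
4. Dia ((q or p) implies q), u   [neg-implies-rule on 2]
5. not Box Dia ((q or p) implies q), u   [neg-implies-rule on 2]
6. not q or p, u   [Box-rule on 3 via uRu]
7. p, u   [or-rule on 6 (branches; this branch)]
8. (q or p) implies q, v   [Dia-rule on 4: fresh world v, uRv]
9. not q or p, v   [Box-rule on 3 via uRv]
10. q, v   [implies-rule on 8 (branches; this branch)]
11. p, v   [or-rule on 9 (branches; this branch)]
12. not Dia ((q or p) implies q), w   [neg-Box-rule on 5: fresh world w, uRw]
13. not q or p, w   [Box-rule on 3 via uRw]
14. not ((q or p) implies q), w   [neg-Dia-rule on 12 via wRw]
15. q or p, w   [neg-implies-rule on 14]
16. not q, w   [neg-implies-rule on 14]
17. p, w   [or-rule on 13 (branches; this branch)]
Accessibility: uRu, uRv, uRw, vRv, wRw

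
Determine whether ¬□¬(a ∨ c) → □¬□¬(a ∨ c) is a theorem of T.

Tableau for the negation ¬(¬□¬(a ∨ c) → □¬□¬(a ∨ c)):
1. ¬(¬□¬(a ∨ c) → □¬□¬(a ∨ c)), 0
2. ¬□¬(a ∨ c), 0
3. ¬□¬□¬(a ∨ c), 0
4. a ∨ c, 1
5. c, 1
6. □¬(a ∨ c), 2
7. ¬(a ∨ c), 2
8. ¬a, 2
9. ¬c, 2
Accessibility: 0R0, 0R1, 0R2, 1R1, 2R2
The negation has an open branch (countermodel exists).

Invalid (countermodel exists)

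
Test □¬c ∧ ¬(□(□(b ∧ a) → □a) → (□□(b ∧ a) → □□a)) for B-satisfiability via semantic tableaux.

1. □¬c ∧ ¬(□(□(b ∧ a) → □a) → (□□(b ∧ a) → □□a)), u
2. □¬c, u   [∧-rule on 1]
3. ¬(□(□(b ∧ a) → □a) → (□□(b ∧ a) → □□a)), u   [∧-rule on 1]
4. □(□(b ∧ a) → □a), u   [¬→-rule on 3]
5. ¬(□□(b ∧ a) → □□a), u   [¬→-rule on 3]
6. □□(b ∧ a), u   [¬→-rule on 5]
7. ¬□□a, u   [¬→-rule on 5]
8. ¬c, u   [□-rule on 2 via uRu]
9. □(b ∧ a) → □a, u   [□-rule on 4 via uRu]
10. □(b ∧ a), u   [□-rule on 6 via uRu]
11. b ∧ a, u   [□-rule on 10 via uRu]
12. b, u   [∧-rule on 11]
13. a, u   [∧-rule on 11]
14. ¬□(b ∧ a), u   [→-rule on 9 (branches; this branch)]
15. ¬□a, v   [¬□-rule on 7: fresh world v, uRv]
16. ¬c, v   [□-rule on 2 via uRv]
17. □(b ∧ a) → □a, v   [□-rule on 4 via uRv]
18. □(b ∧ a), v   [□-rule on 6 via uRv]
19. b ∧ a, v   [□-rule on 10 via uRv]
20. b, v   [∧-rule on 19]
21. a, v   [∧-rule on 19]
22. □a, v   [→-rule on 17 (branches; this branch)]
23. ¬(b ∧ a), w   [¬□-rule on 14: fresh world w, uRw]
24. ¬c, w   [□-rule on 2 via uRw]
25. □(b ∧ a) → □a, w   [□-rule on 4 via uRw]
26. □(b ∧ a), w   [□-rule on 6 via uRw]
27. b ∧ a, w   [□-rule on 10 via uRw]
28. b, w   [∧-rule on 27]
29. a, w   [∧-rule on 27]
30. ¬a, w   [¬∧-rule on 23 (branches; this branch)]
Accessibility: uRu, uRv, uRw, vRu, vRv, wRu, wRw
Branch closes: a and ¬a both at w.
(One branch shown.) All branches close.

Unsatisfiable (every branch closes)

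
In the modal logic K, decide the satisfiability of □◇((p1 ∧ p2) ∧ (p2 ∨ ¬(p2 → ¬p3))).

Satisfiable

1. □◇((p1 ∧ p2) ∧ (p2 ∨ ¬(p2 → ¬p3))), w0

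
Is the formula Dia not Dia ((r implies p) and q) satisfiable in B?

Yes, satisfiable

1. Dia not Dia ((r implies p) and q), u
2. not Dia ((r implies p) and q), v
3. not ((r implies p) and q), u
4. not ((r implies p) and q), v
5. not q, u
6. not q, v
Accessibility: uRu, uRv, vRu, vRv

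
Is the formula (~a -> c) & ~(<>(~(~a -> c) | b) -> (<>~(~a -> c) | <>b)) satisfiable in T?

1. (~a -> c) & ~(<>(~(~a -> c) | b) -> (<>~(~a -> c) | <>b)), u
2. ~a -> c, u
3. ~(<>(~(~a -> c) | b) -> (<>~(~a -> c) | <>b)), u
4. <>(~(~a -> c) | b), u
5. ~(<>~(~a -> c) | <>b), u
6. ~<>~(~a -> c), u
7. ~<>b, u
8. ~b, u
9. c, u
10. ~(~a -> c) | b, v
11. ~a -> c, v
12. ~b, v
13. ~(~a -> c), v
14. ~a, v
15. ~c, v
16. c, v
Accessibility: uRu, uRv, vRv
Branch closes: c and ~c both at v.
Every branch closes; the branch above is one of them.

Unsatisfiable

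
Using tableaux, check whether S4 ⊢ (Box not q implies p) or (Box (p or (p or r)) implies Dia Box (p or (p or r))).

Tableau for the negation not ((Box not q implies p) or (Box (p or (p or r)) implies Dia Box (p or (p or r)))):
1. not ((Box not q implies p) or (Box (p or (p or r)) implies Dia Box (p or (p or r)))), u
2. not (Box not q implies p), u   [neg-or-rule on 1]
3. not (Box (p or (p or r)) implies Dia Box (p or (p or r))), u   [neg-or-rule on 1]
4. Box not q, u   [neg-implies-rule on 2]
5. not p, u   [neg-implies-rule on 2]
6. Box (p or (p or r)), u   [neg-implies-rule on 3]
7. not Dia Box (p or (p or r)), u   [neg-implies-rule on 3]
8. not q, u   [Box-rule on 4 via uRu]
9. p or (p or r), u   [Box-rule on 6 via uRu]
10. not Box (p or (p or r)), u   [neg-Dia-rule on 7 via uRu]
11. p or r, u   [or-rule on 9 (branches; this branch)]
12. r, u   [or-rule on 11 (branches; this branch)]
13. not (p or (p or r)), v   [neg-Box-rule on 10: fresh world v, uRv]
14. not p, v   [neg-or-rule on 13]
15. not (p or r), v   [neg-or-rule on 13]
16. not r, v   [neg-or-rule on 15]
17. not q, v   [Box-rule on 4 via uRv]
18. p or (p or r), v   [Box-rule on 6 via uRv]
19. not Box (p or (p or r)), v   [neg-Dia-rule on 7 via uRv]
20. p or r, v   [or-rule on 18 (branches; this branch)]
21. r, v   [or-rule on 20 (branches; this branch)]
Accessibility: uRu, uRv, vRv
Branch closes: r and not r both at v.
All branches of the negation close; one closing branch shown above.

Valid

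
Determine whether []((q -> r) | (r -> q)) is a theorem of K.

Valid

Tableau for the negation ~[]((q -> r) | (r -> q)):
1. ~[]((q -> r) | (r -> q)), u
2. ~((q -> r) | (r -> q)), v
3. ~(q -> r), v
4. ~(r -> q), v
5. q, v
6. ~r, v
7. r, v
8. ~q, v
Accessibility: uRv
Branch closes: r and ~r both at v.
Every branch of the negation's tableau closes; the branch above is one of them.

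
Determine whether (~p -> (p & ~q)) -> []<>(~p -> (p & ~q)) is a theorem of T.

Tableau for the negation ~((~p -> (p & ~q)) -> []<>(~p -> (p & ~q))):
1. ~((~p -> (p & ~q)) -> []<>(~p -> (p & ~q))), 0
2. ~p -> (p & ~q), 0   [~->-rule on 1]
3. ~[]<>(~p -> (p & ~q)), 0   [~->-rule on 1]
4. p & ~q, 0   [->-rule on 2 (branches; this branch)]
5. p, 0   [&-rule on 4]
6. ~q, 0   [&-rule on 4]
7. ~<>(~p -> (p & ~q)), 1   [~[]-rule on 3: fresh world 1, 0R1]
8. ~(~p -> (p & ~q)), 1   [~<>-rule on 7 via 1R1]
9. ~p, 1   [~->-rule on 8]
10. ~(p & ~q), 1   [~->-rule on 8]
11. q, 1   [~&-rule on 10 (branches; this branch)]
Accessibility: 0R0, 0R1, 1R1
The negation has an open branch (countermodel exists).

Invalid (countermodel exists)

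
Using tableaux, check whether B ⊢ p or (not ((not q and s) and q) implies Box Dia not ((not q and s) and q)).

Tableau for the negation not (p or (not ((not q and s) and q) implies Box Dia not ((not q and s) and q))):
1. not (p or (not ((not q and s) and q) implies Box Dia not ((not q and s) and q))), w0
2. not p, w0
3. not (not ((not q and s) and q) implies Box Dia not ((not q and s) and q)), w0
4. not ((not q and s) and q), w0
5. not Box Dia not ((not q and s) and q), w0
6. not (not q and s), w0
7. not s, w0
8. not Dia not ((not q and s) and q), w1
9. (not q and s) and q, w0
10. not q and s, w0
11. q, w0
12. not q, w0
13. s, w0
Accessibility: w0Rw0, w0Rw1, w1Rw0, w1Rw1
Branch closes: q and not q both at w0.
Every branch of the negation's tableau closes; the branch above is one of them.

Valid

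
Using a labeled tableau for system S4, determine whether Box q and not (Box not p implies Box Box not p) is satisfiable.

Unsatisfiable (every branch closes)

1. Box q and not (Box not p implies Box Box not p), u
2. Box q, u
3. not (Box not p implies Box Box not p), u
4. Box not p, u
5. not Box Box not p, u
6. q, u
7. not p, u
8. not Box not p, v
9. q, v
10. not p, v
11. p, w
12. q, w
13. not p, w
Accessibility: uRu, uRv, uRw, vRv, vRw, wRw
Branch closes: p and not p both at w.
(One branch shown.) All branches close.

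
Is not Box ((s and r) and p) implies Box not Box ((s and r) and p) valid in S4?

Tableau for the negation not (not Box ((s and r) and p) implies Box not Box ((s and r) and p)):
1. not (not Box ((s and r) and p) implies Box not Box ((s and r) and p)), 0
2. not Box ((s and r) and p), 0
3. not Box not Box ((s and r) and p), 0
4. not ((s and r) and p), 1
5. not p, 1
6. Box ((s and r) and p), 2
7. (s and r) and p, 2
8. s and r, 2
9. p, 2
10. s, 2
11. r, 2
Accessibility: 0R0, 0R1, 0R2, 1R1, 2R2
The negation has an open branch (countermodel exists).

Invalid (countermodel exists)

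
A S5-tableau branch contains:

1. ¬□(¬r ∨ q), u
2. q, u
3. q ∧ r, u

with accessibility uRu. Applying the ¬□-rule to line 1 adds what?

a fresh world v with uRv, and ¬(¬r ∨ q) at v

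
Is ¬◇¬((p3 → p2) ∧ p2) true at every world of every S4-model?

Invalid (countermodel exists)

Tableau for the negation ◇¬((p3 → p2) ∧ p2):
1. ◇¬((p3 → p2) ∧ p2), u
2. ¬((p3 → p2) ∧ p2), v
3. ¬p2, v
Accessibility: uRu, uRv, vRv
The negation has an open branch (countermodel exists).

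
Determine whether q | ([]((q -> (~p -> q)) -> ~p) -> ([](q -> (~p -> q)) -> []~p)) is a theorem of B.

Valid in B

Tableau for the negation ~(q | ([]((q -> (~p -> q)) -> ~p) -> ([](q -> (~p -> q)) -> []~p))):
1. ~(q | ([]((q -> (~p -> q)) -> ~p) -> ([](q -> (~p -> q)) -> []~p))), 0
2. ~q, 0
3. ~([]((q -> (~p -> q)) -> ~p) -> ([](q -> (~p -> q)) -> []~p)), 0
4. []((q -> (~p -> q)) -> ~p), 0
5. ~([](q -> (~p -> q)) -> []~p), 0
6. [](q -> (~p -> q)), 0
7. ~[]~p, 0
8. (q -> (~p -> q)) -> ~p, 0
9. q -> (~p -> q), 0
10. ~p, 0
11. p, 1
12. (q -> (~p -> q)) -> ~p, 1
13. q -> (~p -> q), 1
14. ~(q -> (~p -> q)), 1
15. q, 1
16. ~(~p -> q), 1
17. ~p, 1
18. ~q, 1
Accessibility: 0R0, 0R1, 1R0, 1R1
Branch closes: p and ~p both at 1.
All branches of the negation close; one closing branch shown above.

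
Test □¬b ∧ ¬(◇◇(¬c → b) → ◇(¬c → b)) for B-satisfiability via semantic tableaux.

Satisfiable

1. □¬b ∧ ¬(◇◇(¬c → b) → ◇(¬c → b)), w0
2. □¬b, w0
3. ¬(◇◇(¬c → b) → ◇(¬c → b)), w0
4. ◇◇(¬c → b), w0
5. ¬◇(¬c → b), w0
6. ¬b, w0
7. ¬(¬c → b), w0
8. ¬c, w0
9. ◇(¬c → b), w1
10. ¬b, w1
11. ¬(¬c → b), w1
12. ¬c, w1
13. ¬c → b, w2
14. b, w2
Accessibility: w0Rw0, w0Rw1, w1Rw0, w1Rw1, w1Rw2, w2Rw1, w2Rw2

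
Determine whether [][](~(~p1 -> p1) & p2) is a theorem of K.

Tableau for the negation ~[][](~(~p1 -> p1) & p2):
1. ~[][](~(~p1 -> p1) & p2), u
2. ~[](~(~p1 -> p1) & p2), v   [~[]-rule on 1: fresh world v, uRv]
3. ~(~(~p1 -> p1) & p2), w   [~[]-rule on 2: fresh world w, vRw]
4. ~p2, w   [~&-rule on 3 (branches; this branch)]
Accessibility: uRv, vRw
The negation has an open branch (countermodel exists).

No, not valid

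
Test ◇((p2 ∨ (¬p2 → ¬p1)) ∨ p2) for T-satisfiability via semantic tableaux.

Satisfiable (open branch found)

1. ◇((p2 ∨ (¬p2 → ¬p1)) ∨ p2), 0
2. (p2 ∨ (¬p2 → ¬p1)) ∨ p2, 1
3. p2, 1
Accessibility: 0R0, 0R1, 1R1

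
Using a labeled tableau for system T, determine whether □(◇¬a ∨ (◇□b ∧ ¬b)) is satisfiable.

1. □(◇¬a ∨ (◇□b ∧ ¬b)), w0
2. ◇¬a ∨ (◇□b ∧ ¬b), w0   [□-rule on 1 via w0Rw0]
3. ◇□b ∧ ¬b, w0   [∨-rule on 2 (branches; this branch)]
4. ◇□b, w0   [∧-rule on 3]
5. ¬b, w0   [∧-rule on 3]
6. □b, w1   [◇-rule on 4: fresh world w1, w0Rw1]
7. ◇¬a ∨ (◇□b ∧ ¬b), w1   [□-rule on 1 via w0Rw1]
8. b, w1   [□-rule on 6 via w1Rw1]
9. ◇¬a, w1   [∨-rule on 7 (branches; this branch)]
10. ¬a, w2   [◇-rule on 9: fresh world w2, w1Rw2]
11. b, w2   [□-rule on 6 via w1Rw2]
Accessibility: w0Rw0, w0Rw1, w1Rw1, w1Rw2, w2Rw2

Yes, satisfiable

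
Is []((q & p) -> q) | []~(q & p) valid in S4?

Yes, valid

Tableau for the negation ~([]((q & p) -> q) | []~(q & p)):
1. ~([]((q & p) -> q) | []~(q & p)), 0
2. ~[]((q & p) -> q), 0   [~|-rule on 1]
3. ~[]~(q & p), 0   [~|-rule on 1]
4. ~((q & p) -> q), 1   [~[]-rule on 2: fresh world 1, 0R1]
5. q & p, 1   [~->-rule on 4]
6. ~q, 1   [~->-rule on 4]
7. q, 1   [&-rule on 5]
8. p, 1   [&-rule on 5]
Accessibility: 0R0, 0R1, 1R1
Branch closes: q and ~q both at 1.
Every branch of the negation's tableau closes; the branch above is one of them.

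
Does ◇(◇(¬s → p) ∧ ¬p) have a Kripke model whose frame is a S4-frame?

1. ◇(◇(¬s → p) ∧ ¬p), w0
2. ◇(¬s → p) ∧ ¬p, w1
3. ◇(¬s → p), w1
4. ¬p, w1
5. ¬s → p, w2
6. p, w2
Accessibility: w0Rw0, w0Rw1, w0Rw2, w1Rw1, w1Rw2, w2Rw2

Satisfiable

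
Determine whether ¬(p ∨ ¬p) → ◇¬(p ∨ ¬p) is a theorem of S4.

Tableau for the negation ¬(¬(p ∨ ¬p) → ◇¬(p ∨ ¬p)):
1. ¬(¬(p ∨ ¬p) → ◇¬(p ∨ ¬p)), w0
2. ¬(p ∨ ¬p), w0
3. ¬◇¬(p ∨ ¬p), w0
4. ¬p, w0
5. p, w0
Accessibility: w0Rw0
Branch closes: p and ¬p both at w0.
All branches of the negation close; one closing branch shown above.

Valid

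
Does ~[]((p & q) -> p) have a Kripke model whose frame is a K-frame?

Unsatisfiable

1. ~[]((p & q) -> p), u
2. ~((p & q) -> p), v
3. p & q, v
4. ~p, v
5. p, v
6. q, v
Accessibility: uRv
Branch closes: p and ~p both at v.
All branches of the tableau close; one closing branch shown above.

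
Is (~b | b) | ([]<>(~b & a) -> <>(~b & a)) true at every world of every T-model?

Tableau for the negation ~((~b | b) | ([]<>(~b & a) -> <>(~b & a))):
1. ~((~b | b) | ([]<>(~b & a) -> <>(~b & a))), 0
2. ~(~b | b), 0   [~|-rule on 1]
3. ~([]<>(~b & a) -> <>(~b & a)), 0   [~|-rule on 1]
4. b, 0   [~|-rule on 2]
5. ~b, 0   [~|-rule on 2]
Accessibility: 0R0
Branch closes: b and ~b both at 0.
Every branch of the negation's tableau closes; the branch above is one of them.

Yes, valid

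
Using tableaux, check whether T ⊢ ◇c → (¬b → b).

Not valid

Tableau for the negation ¬(◇c → (¬b → b)):
1. ¬(◇c → (¬b → b)), u
2. ◇c, u   [¬→-rule on 1]
3. ¬(¬b → b), u   [¬→-rule on 1]
4. ¬b, u   [¬→-rule on 3]
5. c, v   [◇-rule on 2: fresh world v, uRv]
Accessibility: uRu, uRv, vRv
The negation has an open branch (countermodel exists).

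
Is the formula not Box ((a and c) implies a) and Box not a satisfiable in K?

1. not Box ((a and c) implies a) and Box not a, w0
2. not Box ((a and c) implies a), w0   [and-rule on 1]
3. Box not a, w0   [and-rule on 1]
4. not ((a and c) implies a), w1   [neg-Box-rule on 2: fresh world w1, w0Rw1]
5. a and c, w1   [neg-implies-rule on 4]
6. not a, w1   [neg-implies-rule on 4]
7. a, w1   [and-rule on 5]
8. c, w1   [and-rule on 5]
Accessibility: w0Rw1
Branch closes: a and not a both at w1.
(One branch shown.) All branches close.

No, unsatisfiable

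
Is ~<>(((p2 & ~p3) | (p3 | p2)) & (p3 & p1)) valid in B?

Tableau for the negation <>(((p2 & ~p3) | (p3 | p2)) & (p3 & p1)):
1. <>(((p2 & ~p3) | (p3 | p2)) & (p3 & p1)), 0
2. ((p2 & ~p3) | (p3 | p2)) & (p3 & p1), 1   [<>-rule on 1: fresh world 1, 0R1]
3. (p2 & ~p3) | (p3 | p2), 1   [&-rule on 2]
4. p3 & p1, 1   [&-rule on 2]
5. p3, 1   [&-rule on 4]
6. p1, 1   [&-rule on 4]
7. p3 | p2, 1   [|-rule on 3 (branches; this branch)]
8. p2, 1   [|-rule on 7 (branches; this branch)]
Accessibility: 0R0, 0R1, 1R0, 1R1
The negation has an open branch (countermodel exists).

Not valid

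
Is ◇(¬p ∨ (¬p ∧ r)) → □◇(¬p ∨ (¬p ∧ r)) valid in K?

No, not valid

Tableau for the negation ¬(◇(¬p ∨ (¬p ∧ r)) → □◇(¬p ∨ (¬p ∧ r))):
1. ¬(◇(¬p ∨ (¬p ∧ r)) → □◇(¬p ∨ (¬p ∧ r))), w0
2. ◇(¬p ∨ (¬p ∧ r)), w0
3. ¬□◇(¬p ∨ (¬p ∧ r)), w0
4. ¬p ∨ (¬p ∧ r), w1
5. ¬p ∧ r, w1
6. ¬p, w1
7. r, w1
8. ¬◇(¬p ∨ (¬p ∧ r)), w2
Accessibility: w0Rw1, w0Rw2
The negation has an open branch (countermodel exists).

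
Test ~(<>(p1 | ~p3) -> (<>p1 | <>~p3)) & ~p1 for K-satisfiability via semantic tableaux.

Unsatisfiable (every branch closes)

1. ~(<>(p1 | ~p3) -> (<>p1 | <>~p3)) & ~p1, 0
2. ~(<>(p1 | ~p3) -> (<>p1 | <>~p3)), 0   [&-rule on 1]
3. ~p1, 0   [&-rule on 1]
4. <>(p1 | ~p3), 0   [~->-rule on 2]
5. ~(<>p1 | <>~p3), 0   [~->-rule on 2]
6. ~<>p1, 0   [~|-rule on 5]
7. ~<>~p3, 0   [~|-rule on 5]
8. p1 | ~p3, 1   [<>-rule on 4: fresh world 1, 0R1]
9. ~p1, 1   [~<>-rule on 6 via 0R1]
10. p3, 1   [~<>-rule on 7 via 0R1]
11. ~p3, 1   [|-rule on 8 (branches; this branch)]
Accessibility: 0R1
Branch closes: p3 and ~p3 both at 1.
(One branch shown.) All branches close.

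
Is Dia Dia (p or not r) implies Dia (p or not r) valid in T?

Tableau for the negation not (Dia Dia (p or not r) implies Dia (p or not r)):
1. not (Dia Dia (p or not r) implies Dia (p or not r)), 0
2. Dia Dia (p or not r), 0   [neg-implies-rule on 1]
3. not Dia (p or not r), 0   [neg-implies-rule on 1]
4. not (p or not r), 0   [neg-Dia-rule on 3 via 0R0]
5. not p, 0   [neg-or-rule on 4]
6. r, 0   [neg-or-rule on 4]
7. Dia (p or not r), 1   [Dia-rule on 2: fresh world 1, 0R1]
8. not (p or not r), 1   [neg-Dia-rule on 3 via 0R1]
9. not p, 1   [neg-or-rule on 8]
10. r, 1   [neg-or-rule on 8]
11. p or not r, 2   [Dia-rule on 7: fresh world 2, 1R2]
12. not r, 2   [or-rule on 11 (branches; this branch)]
Accessibility: 0R0, 0R1, 1R1, 1R2, 2R2
The negation has an open branch (countermodel exists).

Not valid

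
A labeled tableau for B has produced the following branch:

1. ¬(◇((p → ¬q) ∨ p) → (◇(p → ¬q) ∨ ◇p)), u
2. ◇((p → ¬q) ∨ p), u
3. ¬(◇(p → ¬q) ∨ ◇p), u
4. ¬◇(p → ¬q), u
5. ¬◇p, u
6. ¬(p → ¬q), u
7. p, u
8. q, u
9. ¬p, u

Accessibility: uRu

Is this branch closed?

Yes, closed

Both p and ¬p appear at u.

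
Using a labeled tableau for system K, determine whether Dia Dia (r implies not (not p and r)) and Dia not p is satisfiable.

Satisfiable

1. Dia Dia (r implies not (not p and r)) and Dia not p, u
2. Dia Dia (r implies not (not p and r)), u
3. Dia not p, u
4. Dia (r implies not (not p and r)), v
5. not p, w
6. r implies not (not p and r), x
7. not (not p and r), x
8. not r, x
Accessibility: uRv, uRw, vRx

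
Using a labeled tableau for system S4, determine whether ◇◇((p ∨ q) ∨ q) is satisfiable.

1. ◇◇((p ∨ q) ∨ q), u
2. ◇((p ∨ q) ∨ q), v   [◇-rule on 1: fresh world v, uRv]
3. (p ∨ q) ∨ q, w   [◇-rule on 2: fresh world w, vRw]
4. q, w   [∨-rule on 3 (branches; this branch)]
Accessibility: uRu, uRv, uRw, vRv, vRw, wRw

Satisfiable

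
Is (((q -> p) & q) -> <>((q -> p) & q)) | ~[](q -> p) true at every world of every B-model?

Valid

Tableau for the negation ~((((q -> p) & q) -> <>((q -> p) & q)) | ~[](q -> p)):
1. ~((((q -> p) & q) -> <>((q -> p) & q)) | ~[](q -> p)), 0
2. ~(((q -> p) & q) -> <>((q -> p) & q)), 0   [~|-rule on 1]
3. [](q -> p), 0   [~|-rule on 1]
4. (q -> p) & q, 0   [~->-rule on 2]
5. ~<>((q -> p) & q), 0   [~->-rule on 2]
6. q -> p, 0   [&-rule on 4]
7. q, 0   [&-rule on 4]
8. ~((q -> p) & q), 0   [~<>-rule on 5 via 0R0]
9. p, 0   [->-rule on 6 (branches; this branch)]
10. ~(q -> p), 0   [~&-rule on 8 (branches; this branch)]
11. ~p, 0   [~->-rule on 10]
Accessibility: 0R0
Branch closes: p and ~p both at 0.
All branches of the negation close; one closing branch shown above.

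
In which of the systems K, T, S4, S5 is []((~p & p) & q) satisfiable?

T-tableau for the formula:
1. []((~p & p) & q), w0
2. (~p & p) & q, w0
3. ~p & p, w0
4. q, w0
5. ~p, w0
6. p, w0
Accessibility: w0Rw0
Branch closes: p and ~p both at w0.
Every branch closes (one shown): unsatisfiable in T, hence also in S4, S5 (every S4/S5-frame is a T-frame).
K-tableau for the formula:
1. []((~p & p) & q), w0
Complete open branch: satisfiable in K.

K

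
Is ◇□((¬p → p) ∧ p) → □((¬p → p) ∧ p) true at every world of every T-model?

Not valid

Tableau for the negation ¬(◇□((¬p → p) ∧ p) → □((¬p → p) ∧ p)):
1. ¬(◇□((¬p → p) ∧ p) → □((¬p → p) ∧ p)), w0
2. ◇□((¬p → p) ∧ p), w0
3. ¬□((¬p → p) ∧ p), w0
4. □((¬p → p) ∧ p), w1
5. (¬p → p) ∧ p, w1
6. ¬p → p, w1
7. p, w1
8. ¬((¬p → p) ∧ p), w2
9. ¬p, w2
Accessibility: w0Rw0, w0Rw1, w0Rw2, w1Rw1, w2Rw2
The negation has an open branch (countermodel exists).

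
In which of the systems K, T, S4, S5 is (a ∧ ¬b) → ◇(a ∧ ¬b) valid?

K-tableau for the negation ¬((a ∧ ¬b) → ◇(a ∧ ¬b)):
1. ¬((a ∧ ¬b) → ◇(a ∧ ¬b)), 0
2. a ∧ ¬b, 0
3. ¬◇(a ∧ ¬b), 0
4. a, 0
5. ¬b, 0
Complete open branch: countermodel on a K-frame, so not valid in K.
T-tableau for the negation ¬((a ∧ ¬b) → ◇(a ∧ ¬b)):
1. ¬((a ∧ ¬b) → ◇(a ∧ ¬b)), 0
2. a ∧ ¬b, 0
3. ¬◇(a ∧ ¬b), 0
4. a, 0
5. ¬b, 0
6. ¬(a ∧ ¬b), 0
7. b, 0
Accessibility: 0R0
Branch closes: b and ¬b both at 0.
Every branch closes (one shown): valid in T, hence also in S4, S5 (every theorem of T is a theorem of S4 and S5).

T, S4, S5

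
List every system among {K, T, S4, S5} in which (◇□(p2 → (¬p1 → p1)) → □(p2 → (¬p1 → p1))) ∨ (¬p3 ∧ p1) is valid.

S5

S4-tableau for the negation ¬((◇□(p2 → (¬p1 → p1)) → □(p2 → (¬p1 → p1))) ∨ (¬p3 ∧ p1)):
1. ¬((◇□(p2 → (¬p1 → p1)) → □(p2 → (¬p1 → p1))) ∨ (¬p3 ∧ p1)), w0
2. ¬(◇□(p2 → (¬p1 → p1)) → □(p2 → (¬p1 → p1))), w0
3. ¬(¬p3 ∧ p1), w0
4. ◇□(p2 → (¬p1 → p1)), w0
5. ¬□(p2 → (¬p1 → p1)), w0
6. ¬p1, w0
7. □(p2 → (¬p1 → p1)), w1
8. p2 → (¬p1 → p1), w1
9. ¬p1 → p1, w1
10. p1, w1
11. ¬(p2 → (¬p1 → p1)), w2
12. p2, w2
13. ¬(¬p1 → p1), w2
14. ¬p1, w2
Accessibility: w0Rw0, w0Rw1, w0Rw2, w1Rw1, w2Rw2
Complete open branch: countermodel on an S4-frame, so not valid in S4, nor in K, T (the same frame is also a K-frame and a T-frame).
S5-tableau for the negation ¬((◇□(p2 → (¬p1 → p1)) → □(p2 → (¬p1 → p1))) ∨ (¬p3 ∧ p1)):
1. ¬((◇□(p2 → (¬p1 → p1)) → □(p2 → (¬p1 → p1))) ∨ (¬p3 ∧ p1)), w0
2. ¬(◇□(p2 → (¬p1 → p1)) → □(p2 → (¬p1 → p1))), w0
3. ¬(¬p3 ∧ p1), w0
4. ◇□(p2 → (¬p1 → p1)), w0
5. ¬□(p2 → (¬p1 → p1)), w0
6. p3, w0
7. □(p2 → (¬p1 → p1)), w1
8. p2 → (¬p1 → p1), w0
9. p2 → (¬p1 → p1), w1
10. ¬p1 → p1, w0
11. ¬p1 → p1, w1
12. p1, w0
13. p1, w1
14. ¬(p2 → (¬p1 → p1)), w2
15. p2, w2
16. ¬(¬p1 → p1), w2
17. ¬p1, w2
18. p2 → (¬p1 → p1), w2
19. ¬p1 → p1, w2
20. p1, w2
Accessibility: w0Rw0, w0Rw1, w0Rw2, w1Rw0, w1Rw1, w1Rw2, w2Rw0, w2Rw1, w2Rw2
Branch closes: p1 and ¬p1 both at w2.
Every branch closes (one shown): valid in S5.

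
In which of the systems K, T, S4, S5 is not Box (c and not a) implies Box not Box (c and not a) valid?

S5

S5-tableau for the negation not (not Box (c and not a) implies Box not Box (c and not a)):
1. not (not Box (c and not a) implies Box not Box (c and not a)), w0
2. not Box (c and not a), w0   [neg-implies-rule on 1]
3. not Box not Box (c and not a), w0   [neg-implies-rule on 1]
4. not (c and not a), w1   [neg-Box-rule on 2: fresh world w1, w0Rw1]
5. a, w1   [neg-and-rule on 4 (branches; this branch)]
6. Box (c and not a), w2   [neg-Box-rule on 3: fresh world w2, w0Rw2]
7. c and not a, w0   [Box-rule on 6 via w2Rw0]
8. c, w0   [and-rule on 7]
9. not a, w0   [and-rule on 7]
10. c and not a, w1   [Box-rule on 6 via w2Rw1]
11. c, w1   [and-rule on 10]
12. not a, w1   [and-rule on 10]
Accessibility: w0Rw0, w0Rw1, w0Rw2, w1Rw0, w1Rw1, w1Rw2, w2Rw0, w2Rw1, w2Rw2
Branch closes: a and not a both at w1.
Every branch closes (one shown): valid in S5.
S4-tableau for the negation not (not Box (c and not a) implies Box not Box (c and not a)):
1. not (not Box (c and not a) implies Box not Box (c and not a)), w0
2. not Box (c and not a), w0   [neg-implies-rule on 1]
3. not Box not Box (c and not a), w0   [neg-implies-rule on 1]
4. not (c and not a), w1   [neg-Box-rule on 2: fresh world w1, w0Rw1]
5. a, w1   [neg-and-rule on 4 (branches; this branch)]
6. Box (c and not a), w2   [neg-Box-rule on 3: fresh world w2, w0Rw2]
7. c and not a, w2   [Box-rule on 6 via w2Rw2]
8. c, w2   [and-rule on 7]
9. not a, w2   [and-rule on 7]
Accessibility: w0Rw0, w0Rw1, w0Rw2, w1Rw1, w2Rw2
Complete open branch: countermodel on an S4-frame, so not valid in S4, nor in K, T (the same frame is also a K-frame and a T-frame).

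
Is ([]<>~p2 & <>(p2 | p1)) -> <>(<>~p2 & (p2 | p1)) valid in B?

Tableau for the negation ~(([]<>~p2 & <>(p2 | p1)) -> <>(<>~p2 & (p2 | p1))):
1. ~(([]<>~p2 & <>(p2 | p1)) -> <>(<>~p2 & (p2 | p1))), 0
2. []<>~p2 & <>(p2 | p1), 0
3. ~<>(<>~p2 & (p2 | p1)), 0
4. []<>~p2, 0
5. <>(p2 | p1), 0
6. ~(<>~p2 & (p2 | p1)), 0
7. <>~p2, 0
8. ~<>~p2, 0
9. p2, 0
10. p2 | p1, 1
11. ~(<>~p2 & (p2 | p1)), 1
12. <>~p2, 1
13. p2, 1
14. p1, 1
15. ~<>~p2, 1
16. ~p2, 2
17. ~(<>~p2 & (p2 | p1)), 2
18. <>~p2, 2
19. p2, 2
Accessibility: 0R0, 0R1, 0R2, 1R0, 1R1, 2R0, 2R2
Branch closes: p2 and ~p2 both at 2.
All branches of the negation close; one closing branch shown above.

Valid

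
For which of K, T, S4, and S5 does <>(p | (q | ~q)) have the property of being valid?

T-tableau for the negation ~<>(p | (q | ~q)):
1. ~<>(p | (q | ~q)), w0
2. ~(p | (q | ~q)), w0
3. ~p, w0
4. ~(q | ~q), w0
5. ~q, w0
6. q, w0
Accessibility: w0Rw0
Branch closes: q and ~q both at w0.
Every branch closes (one shown): valid in T, hence also in S4, S5 (every theorem of T is a theorem of S4 and S5).
K-tableau for the negation ~<>(p | (q | ~q)):
1. ~<>(p | (q | ~q)), w0
Complete open branch: countermodel on a K-frame, so not valid in K.

T, S4, S5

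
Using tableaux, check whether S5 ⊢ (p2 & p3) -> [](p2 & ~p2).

No, not valid

Tableau for the negation ~((p2 & p3) -> [](p2 & ~p2)):
1. ~((p2 & p3) -> [](p2 & ~p2)), w0
2. p2 & p3, w0   [~->-rule on 1]
3. ~[](p2 & ~p2), w0   [~->-rule on 1]
4. p2, w0   [&-rule on 2]
5. p3, w0   [&-rule on 2]
6. ~(p2 & ~p2), w1   [~[]-rule on 3: fresh world w1, w0Rw1]
7. p2, w1   [~&-rule on 6 (branches; this branch)]
Accessibility: w0Rw0, w0Rw1, w1Rw0, w1Rw1
The negation has an open branch (countermodel exists).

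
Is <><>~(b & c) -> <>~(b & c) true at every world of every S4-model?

Tableau for the negation ~(<><>~(b & c) -> <>~(b & c)):
1. ~(<><>~(b & c) -> <>~(b & c)), 0
2. <><>~(b & c), 0
3. ~<>~(b & c), 0
4. b & c, 0
5. b, 0
6. c, 0
7. <>~(b & c), 1
8. b & c, 1
9. b, 1
10. c, 1
11. ~(b & c), 2
12. b & c, 2
13. b, 2
14. c, 2
15. ~c, 2
Accessibility: 0R0, 0R1, 0R2, 1R1, 1R2, 2R2
Branch closes: c and ~c both at 2.
All branches of the negation close; one closing branch shown above.

Valid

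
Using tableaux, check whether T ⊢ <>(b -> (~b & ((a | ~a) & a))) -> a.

Tableau for the negation ~(<>(b -> (~b & ((a | ~a) & a))) -> a):
1. ~(<>(b -> (~b & ((a | ~a) & a))) -> a), 0
2. <>(b -> (~b & ((a | ~a) & a))), 0
3. ~a, 0
4. b -> (~b & ((a | ~a) & a)), 1
5. ~b & ((a | ~a) & a), 1
6. ~b, 1
7. (a | ~a) & a, 1
8. a | ~a, 1
9. a, 1
Accessibility: 0R0, 0R1, 1R1
The negation has an open branch (countermodel exists).

Not valid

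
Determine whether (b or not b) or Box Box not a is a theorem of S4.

Yes, valid

Tableau for the negation not ((b or not b) or Box Box not a):
1. not ((b or not b) or Box Box not a), u
2. not (b or not b), u   [neg-or-rule on 1]
3. not Box Box not a, u   [neg-or-rule on 1]
4. not b, u   [neg-or-rule on 2]
5. b, u   [neg-or-rule on 2]
Accessibility: uRu
Branch closes: b and not b both at u.
Every branch of the negation's tableau closes; the branch above is one of them.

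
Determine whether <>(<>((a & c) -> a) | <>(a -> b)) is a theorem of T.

Yes, valid

Tableau for the negation ~<>(<>((a & c) -> a) | <>(a -> b)):
1. ~<>(<>((a & c) -> a) | <>(a -> b)), w0
2. ~(<>((a & c) -> a) | <>(a -> b)), w0
3. ~<>((a & c) -> a), w0
4. ~<>(a -> b), w0
5. ~((a & c) -> a), w0
6. a & c, w0
7. ~a, w0
8. a, w0
9. c, w0
Accessibility: w0Rw0
Branch closes: a and ~a both at w0.
All branches of the negation close; one closing branch shown above.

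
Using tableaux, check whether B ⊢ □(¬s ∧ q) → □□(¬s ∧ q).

No, not valid

Tableau for the negation ¬(□(¬s ∧ q) → □□(¬s ∧ q)):
1. ¬(□(¬s ∧ q) → □□(¬s ∧ q)), u
2. □(¬s ∧ q), u   [¬→-rule on 1]
3. ¬□□(¬s ∧ q), u   [¬→-rule on 1]
4. ¬s ∧ q, u   [□-rule on 2 via uRu]
5. ¬s, u   [∧-rule on 4]
6. q, u   [∧-rule on 4]
7. ¬□(¬s ∧ q), v   [¬□-rule on 3: fresh world v, uRv]
8. ¬s ∧ q, v   [□-rule on 2 via uRv]
9. ¬s, v   [∧-rule on 8]
10. q, v   [∧-rule on 8]
11. ¬(¬s ∧ q), w   [¬□-rule on 7: fresh world w, vRw]
12. ¬q, w   [¬∧-rule on 11 (branches; this branch)]
Accessibility: uRu, uRv, vRu, vRv, vRw, wRv, wRw
The negation has an open branch (countermodel exists).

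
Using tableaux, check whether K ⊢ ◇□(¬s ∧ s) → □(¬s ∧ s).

Not valid

Tableau for the negation ¬(◇□(¬s ∧ s) → □(¬s ∧ s)):
1. ¬(◇□(¬s ∧ s) → □(¬s ∧ s)), w0
2. ◇□(¬s ∧ s), w0
3. ¬□(¬s ∧ s), w0
4. □(¬s ∧ s), w1
5. ¬(¬s ∧ s), w2
6. ¬s, w2
Accessibility: w0Rw1, w0Rw2
The negation has an open branch (countermodel exists).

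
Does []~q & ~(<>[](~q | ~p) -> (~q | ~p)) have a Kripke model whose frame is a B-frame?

1. []~q & ~(<>[](~q | ~p) -> (~q | ~p)), 0
2. []~q, 0
3. ~(<>[](~q | ~p) -> (~q | ~p)), 0
4. <>[](~q | ~p), 0
5. ~(~q | ~p), 0
6. q, 0
7. p, 0
8. ~q, 0
Accessibility: 0R0
Branch closes: q and ~q both at 0.
Every branch closes; the branch above is one of them.

Unsatisfiable (every branch closes)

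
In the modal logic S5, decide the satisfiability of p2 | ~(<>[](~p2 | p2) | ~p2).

Satisfiable (open branch found)

1. p2 | ~(<>[](~p2 | p2) | ~p2), w0
2. p2, w0   [|-rule on 1 (branches; this branch)]
Accessibility: w0Rw0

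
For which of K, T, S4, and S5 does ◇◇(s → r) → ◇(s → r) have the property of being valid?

S4, S5

S4-tableau for the negation ¬(◇◇(s → r) → ◇(s → r)):
1. ¬(◇◇(s → r) → ◇(s → r)), 0
2. ◇◇(s → r), 0
3. ¬◇(s → r), 0
4. ¬(s → r), 0
5. s, 0
6. ¬r, 0
7. ◇(s → r), 1
8. ¬(s → r), 1
9. s, 1
10. ¬r, 1
11. s → r, 2
12. ¬(s → r), 2
13. s, 2
14. ¬r, 2
15. r, 2
Accessibility: 0R0, 0R1, 0R2, 1R1, 1R2, 2R2
Branch closes: r and ¬r both at 2.
Every branch closes (one shown): valid in S4, hence also in S5 (every theorem of S4 is a theorem of S5).
T-tableau for the negation ¬(◇◇(s → r) → ◇(s → r)):
1. ¬(◇◇(s → r) → ◇(s → r)), 0
2. ◇◇(s → r), 0
3. ¬◇(s → r), 0
4. ¬(s → r), 0
5. s, 0
6. ¬r, 0
7. ◇(s → r), 1
8. ¬(s → r), 1
9. s, 1
10. ¬r, 1
11. s → r, 2
12. r, 2
Accessibility: 0R0, 0R1, 1R1, 1R2, 2R2
Complete open branch: countermodel on a T-frame, so not valid in T, nor in K (the same frame is also a K-frame).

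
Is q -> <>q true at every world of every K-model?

Invalid (countermodel exists)

Tableau for the negation ~(q -> <>q):
1. ~(q -> <>q), w0
2. q, w0
3. ~<>q, w0
The negation has an open branch (countermodel exists).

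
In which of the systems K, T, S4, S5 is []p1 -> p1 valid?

K-tableau for the negation ~([]p1 -> p1):
1. ~([]p1 -> p1), u
2. []p1, u   [~->-rule on 1]
3. ~p1, u   [~->-rule on 1]
Complete open branch: countermodel on a K-frame, so not valid in K.
T-tableau for the negation ~([]p1 -> p1):
1. ~([]p1 -> p1), u
2. []p1, u   [~->-rule on 1]
3. ~p1, u   [~->-rule on 1]
4. p1, u   [[]-rule on 2 via uRu]
Accessibility: uRu
Branch closes: p1 and ~p1 both at u.
Every branch closes (one shown): valid in T, hence also in S4, S5 (every theorem of T is a theorem of S4 and S5).

T, S4, S5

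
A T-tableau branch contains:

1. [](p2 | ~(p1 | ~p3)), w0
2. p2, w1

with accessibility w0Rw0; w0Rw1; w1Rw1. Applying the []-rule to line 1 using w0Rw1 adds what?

p2 | ~(p1 | ~p3), w1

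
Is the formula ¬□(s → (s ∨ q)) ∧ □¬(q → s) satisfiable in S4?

Unsatisfiable

1. ¬□(s → (s ∨ q)) ∧ □¬(q → s), u
2. ¬□(s → (s ∨ q)), u
3. □¬(q → s), u
4. ¬(q → s), u
5. q, u
6. ¬s, u
7. ¬(s → (s ∨ q)), v
8. s, v
9. ¬(s ∨ q), v
10. ¬s, v
11. ¬q, v
Accessibility: uRu, uRv, vRv
Branch closes: s and ¬s both at v.
(One branch shown.) All branches close.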